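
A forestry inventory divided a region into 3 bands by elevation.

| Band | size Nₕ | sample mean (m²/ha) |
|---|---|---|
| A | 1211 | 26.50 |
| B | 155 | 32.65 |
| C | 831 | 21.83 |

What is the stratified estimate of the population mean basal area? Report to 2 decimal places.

x̄_st = (Σ Nₕx̄ₕ) / (Σ Nₕ) = (1211·26.50 + 155·32.65 + 831·21.83) / 2197
= 55292.98 / 2197 = 25.1675... → 25.17.

25.17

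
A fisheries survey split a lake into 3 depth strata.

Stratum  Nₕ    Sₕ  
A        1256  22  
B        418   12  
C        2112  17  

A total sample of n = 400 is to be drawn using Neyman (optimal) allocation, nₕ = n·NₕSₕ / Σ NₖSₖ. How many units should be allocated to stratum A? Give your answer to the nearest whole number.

Σ NₕSₕ = 1256·22 + 418·12 + 2112·17 = 68552.
Share for A: 27632/68552 = 0.40308.
n_A = 400 × 0.40308 = 161.232... → 161.

161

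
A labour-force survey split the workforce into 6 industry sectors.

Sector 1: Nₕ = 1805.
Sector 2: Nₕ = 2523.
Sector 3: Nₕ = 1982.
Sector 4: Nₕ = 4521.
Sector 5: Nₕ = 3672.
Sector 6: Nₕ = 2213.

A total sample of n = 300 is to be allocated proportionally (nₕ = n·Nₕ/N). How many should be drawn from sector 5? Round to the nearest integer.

Share of sector 5 = 3672/16716 = 0.21967.
Allocate 300 × 0.21967 = 65.901... → 66.

66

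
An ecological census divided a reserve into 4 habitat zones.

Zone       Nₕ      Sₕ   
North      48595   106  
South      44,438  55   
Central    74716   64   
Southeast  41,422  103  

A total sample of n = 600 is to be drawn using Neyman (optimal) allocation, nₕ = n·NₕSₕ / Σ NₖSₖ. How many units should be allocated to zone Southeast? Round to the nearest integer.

154

Σ NₕSₕ = 48595·106 + 44438·55 + 74716·64 + 41422·103 = 16643450.
Share for Southeast: 4266466/16643450 = 0.25635.
n_Southeast = 600 × 0.25635 = 153.807... → 154.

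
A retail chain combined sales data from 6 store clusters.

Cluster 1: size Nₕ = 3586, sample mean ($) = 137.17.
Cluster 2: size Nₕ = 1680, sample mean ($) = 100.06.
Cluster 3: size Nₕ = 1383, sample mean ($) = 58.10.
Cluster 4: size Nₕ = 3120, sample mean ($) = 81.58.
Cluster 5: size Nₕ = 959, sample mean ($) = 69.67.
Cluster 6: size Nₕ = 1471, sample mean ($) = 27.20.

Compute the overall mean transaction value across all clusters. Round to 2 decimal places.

90.31

x̄_st = (Σ Nₕx̄ₕ) / (Σ Nₕ) = (3586·137.17 + 1680·100.06 + 1383·58.10 + 3120·81.58 + 959·69.67 + 1471·27.20) / 12199
= 1101699.05 / 12199 = 90.3106... → 90.31.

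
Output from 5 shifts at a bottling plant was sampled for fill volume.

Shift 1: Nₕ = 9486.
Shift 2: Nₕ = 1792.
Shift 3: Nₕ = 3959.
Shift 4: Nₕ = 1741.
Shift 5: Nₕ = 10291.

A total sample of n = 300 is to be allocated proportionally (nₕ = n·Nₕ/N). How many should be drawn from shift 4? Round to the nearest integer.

N = 9486 + 1792 + 3959 + 1741 + 10291 = 27269.
n_4 = 300·1741/27269 = 19.154... → 19.

19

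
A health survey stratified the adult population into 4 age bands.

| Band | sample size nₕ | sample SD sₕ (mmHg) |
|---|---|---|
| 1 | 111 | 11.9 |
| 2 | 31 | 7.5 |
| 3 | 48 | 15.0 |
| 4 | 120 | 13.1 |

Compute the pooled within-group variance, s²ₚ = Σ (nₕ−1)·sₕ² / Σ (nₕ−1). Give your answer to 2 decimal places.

157.72

Degrees of freedom: 110 + 30 + 47 + 119 = 306.
Σ(nₕ−1)sₕ² = 110·141.61 + 30·56.25 + 47·225 + 119·171.61 = 48261.19.
s²ₚ = 48261.19 / 306 = 157.7163... → 157.72.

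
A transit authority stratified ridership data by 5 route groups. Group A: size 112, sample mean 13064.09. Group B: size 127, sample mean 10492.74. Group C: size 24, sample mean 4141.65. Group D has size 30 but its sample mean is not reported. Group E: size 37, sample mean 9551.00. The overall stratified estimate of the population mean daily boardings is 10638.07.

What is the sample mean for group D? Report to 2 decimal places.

Σ Nₕx̄ₕ = N·μ, so 30·x̄_D = 330·10638.07 − (112·13064.09 + 127·10492.74 + 24·4141.65 + 37·9551.00).
= 3510563.1 − 3248542.66 = 262020.44.
x̄_D = 262020.44 / 30 = 8734.0147... → 8734.01.

8734.01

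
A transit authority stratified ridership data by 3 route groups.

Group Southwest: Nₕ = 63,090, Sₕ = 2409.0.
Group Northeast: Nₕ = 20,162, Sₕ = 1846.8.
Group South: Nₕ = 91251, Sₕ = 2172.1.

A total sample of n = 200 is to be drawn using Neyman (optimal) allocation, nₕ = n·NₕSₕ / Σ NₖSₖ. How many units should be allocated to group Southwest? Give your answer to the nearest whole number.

Σ NₕSₕ = 63090·2409.0 + 20162·1846.8 + 91251·2172.1 = 387425288.7.
Share for Southwest: 151983810/387425288.7 = 0.39229.
n_Southwest = 200 × 0.39229 = 78.458... → 78.

78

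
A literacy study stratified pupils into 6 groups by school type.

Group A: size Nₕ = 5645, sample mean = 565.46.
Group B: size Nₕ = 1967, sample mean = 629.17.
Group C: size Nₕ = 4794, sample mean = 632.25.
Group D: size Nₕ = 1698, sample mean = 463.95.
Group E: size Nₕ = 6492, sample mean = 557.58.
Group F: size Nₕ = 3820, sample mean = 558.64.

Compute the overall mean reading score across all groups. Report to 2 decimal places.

N = 5645 + 1967 + 4794 + 1698 + 6492 + 3820 = 24416.
The stratified mean weights each stratum mean by its population share Nₕ/N.
Σ Nₕx̄ₕ = 5645·565.46 + 1967·629.17 + 4794·632.25 + 1698·463.95 + 6492·557.58 + 3820·558.64 = 3192021.7 + 1237577.39 + 3031006.5 + 787787.1 + 3619809.36 + 2134004.8 = 14002206.85.
Divide by N: 14002206.85 / 24416 = 573.4849... → 573.48.

573.48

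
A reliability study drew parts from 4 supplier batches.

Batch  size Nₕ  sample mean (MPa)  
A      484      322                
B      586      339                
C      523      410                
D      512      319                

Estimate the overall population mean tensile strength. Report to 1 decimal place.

N = 2105; weights Wₕ = Nₕ/N = (0.2299, 0.2784, 0.2485, 0.2432).
x̄_st = Σ Wₕ·x̄ₕ = 0.2299·322 + 0.2784·339 + 0.2485·410 + 0.2432·319 ≈ 347.867...
→ 347.9.

347.9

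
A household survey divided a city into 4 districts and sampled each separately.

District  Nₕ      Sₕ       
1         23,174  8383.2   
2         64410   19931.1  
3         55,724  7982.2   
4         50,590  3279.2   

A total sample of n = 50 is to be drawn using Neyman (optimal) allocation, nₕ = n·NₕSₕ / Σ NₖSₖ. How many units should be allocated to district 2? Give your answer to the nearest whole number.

31

Σ NₕSₕ = 23174·8383.2 + 64410·19931.1 + 55724·7982.2 + 50590·3279.2 = 2088729268.6.
Share for 2: 1283762151/2088729268.6 = 0.61461.
n_2 = 50 × 0.61461 = 30.731... → 31.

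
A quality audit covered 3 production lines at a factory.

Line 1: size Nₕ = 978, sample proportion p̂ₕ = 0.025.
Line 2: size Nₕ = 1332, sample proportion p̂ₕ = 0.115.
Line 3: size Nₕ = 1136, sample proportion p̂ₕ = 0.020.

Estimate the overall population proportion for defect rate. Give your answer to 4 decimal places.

Wₕ = Nₕ/N with N = 3446: 0.2838, 0.3865, 0.3297.
p̂_st = 0.2838·0.025 + 0.3865·0.115 + 0.3297·0.020 ≈ 0.058140... → 0.0581.

0.0581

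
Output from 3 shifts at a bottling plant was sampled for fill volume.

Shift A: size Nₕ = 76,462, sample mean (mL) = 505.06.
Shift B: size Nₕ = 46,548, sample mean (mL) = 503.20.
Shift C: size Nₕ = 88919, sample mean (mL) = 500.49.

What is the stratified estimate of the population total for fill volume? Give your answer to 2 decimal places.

A: 76462·505.06 = 38617897.72
B: 46548·503.20 = 23422953.6
C: 88919·500.49 = 44503070.31
τ̂ = Σ Nₕx̄ₕ = 106543921.63.

106543921.63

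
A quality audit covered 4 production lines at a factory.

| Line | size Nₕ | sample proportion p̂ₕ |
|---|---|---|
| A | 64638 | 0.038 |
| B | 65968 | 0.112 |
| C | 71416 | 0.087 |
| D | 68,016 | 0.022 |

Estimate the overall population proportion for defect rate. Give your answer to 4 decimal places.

0.0650

Wₕ = Nₕ/N with N = 270038: 0.2394, 0.2443, 0.2645, 0.2519.
p̂_st = 0.2394·0.038 + 0.2443·0.112 + 0.2645·0.087 + 0.2519·0.022 ≈ 0.065006... → 0.0650.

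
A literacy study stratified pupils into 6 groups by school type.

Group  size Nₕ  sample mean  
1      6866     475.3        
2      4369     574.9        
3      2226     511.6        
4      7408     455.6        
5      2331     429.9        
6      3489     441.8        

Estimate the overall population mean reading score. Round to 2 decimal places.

x̄_st = (Σ Nₕx̄ₕ) / (Σ Nₕ) = (6866·475.3 + 4369·574.9 + 2226·511.6 + 7408·455.6 + 2331·429.9 + 3489·441.8) / 26689
= 12832591.4 / 26689 = 480.8195... → 480.82.

480.82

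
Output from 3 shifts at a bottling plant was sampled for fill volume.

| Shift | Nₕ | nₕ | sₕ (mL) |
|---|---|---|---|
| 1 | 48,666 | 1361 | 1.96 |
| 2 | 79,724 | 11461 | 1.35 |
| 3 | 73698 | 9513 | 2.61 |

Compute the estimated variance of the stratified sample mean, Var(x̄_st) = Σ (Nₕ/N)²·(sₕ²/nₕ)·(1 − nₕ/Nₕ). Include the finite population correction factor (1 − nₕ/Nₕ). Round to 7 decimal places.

N = 202088. Term for each stratum: Wₕ²sₕ²/nₕ·(1−nₕ/Nₕ).
Var(x̄_st) = 0.0001591130 + 0.0000211904 + 0.0000829415 = 0.0002632448 → 0.0002632.

0.0002632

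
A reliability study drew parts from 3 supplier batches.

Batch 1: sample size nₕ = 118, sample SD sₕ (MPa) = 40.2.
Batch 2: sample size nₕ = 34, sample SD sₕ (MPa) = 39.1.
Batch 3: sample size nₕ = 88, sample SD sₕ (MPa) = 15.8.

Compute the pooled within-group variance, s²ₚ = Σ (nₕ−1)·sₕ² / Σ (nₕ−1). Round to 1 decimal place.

1102.3

Degrees of freedom: 117 + 33 + 87 = 237.
Σ(nₕ−1)sₕ² = 117·1616.04 + 33·1528.81 + 87·249.64 = 261246.09.
s²ₚ = 261246.09 / 237 = 1102.304... → 1102.3.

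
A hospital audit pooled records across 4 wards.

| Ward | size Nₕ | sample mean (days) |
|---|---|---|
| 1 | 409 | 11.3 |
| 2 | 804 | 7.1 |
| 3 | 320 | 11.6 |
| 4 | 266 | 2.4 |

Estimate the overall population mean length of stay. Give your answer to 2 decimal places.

x̄_st = (Σ Nₕx̄ₕ) / (Σ Nₕ) = (409·11.3 + 804·7.1 + 320·11.6 + 266·2.4) / 1799
= 14680.5 / 1799 = 8.1604... → 8.16.

8.16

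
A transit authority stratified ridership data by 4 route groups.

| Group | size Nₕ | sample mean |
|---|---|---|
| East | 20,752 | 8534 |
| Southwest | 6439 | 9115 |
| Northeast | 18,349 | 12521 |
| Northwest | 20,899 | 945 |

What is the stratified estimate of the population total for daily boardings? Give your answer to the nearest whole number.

Population total = Σ Nₕ·x̄ₕ (each stratum's size times its mean).
20752·8534 + 6439·9115 + 18349·12521 + 20899·945 = 177097568 + 58691485 + 229747829 + 19749555 = 485286437.

485286437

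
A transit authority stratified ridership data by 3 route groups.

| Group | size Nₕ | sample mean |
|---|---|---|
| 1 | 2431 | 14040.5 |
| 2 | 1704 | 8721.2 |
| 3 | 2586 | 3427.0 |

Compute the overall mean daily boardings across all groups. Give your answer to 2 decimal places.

8608.18

N = 2431 + 1704 + 2586 = 6721.
The stratified mean weights each stratum mean by its population share Nₕ/N.
Σ Nₕx̄ₕ = 2431·14040.5 + 1704·8721.2 + 2586·3427.0 = 34132455.5 + 14860924.8 + 8862222 = 57855602.3.
Divide by N: 57855602.3 / 6721 = 8608.1836... → 8608.18.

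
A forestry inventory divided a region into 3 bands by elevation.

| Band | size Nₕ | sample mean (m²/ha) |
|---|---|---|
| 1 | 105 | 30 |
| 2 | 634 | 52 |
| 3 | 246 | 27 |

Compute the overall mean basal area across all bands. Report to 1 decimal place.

N = 985; weights Wₕ = Nₕ/N = (0.1066, 0.6437, 0.2497).
x̄_st = Σ Wₕ·x̄ₕ = 0.1066·30 + 0.6437·52 + 0.2497·27 ≈ 43.411...
→ 43.4.

43.4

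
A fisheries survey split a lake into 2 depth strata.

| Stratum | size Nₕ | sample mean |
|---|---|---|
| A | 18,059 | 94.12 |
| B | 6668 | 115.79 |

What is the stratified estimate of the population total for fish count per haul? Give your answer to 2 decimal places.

2471800.80

A: 18059·94.12 = 1699713.08
B: 6668·115.79 = 772087.72
τ̂ = Σ Nₕx̄ₕ = 2471800.80.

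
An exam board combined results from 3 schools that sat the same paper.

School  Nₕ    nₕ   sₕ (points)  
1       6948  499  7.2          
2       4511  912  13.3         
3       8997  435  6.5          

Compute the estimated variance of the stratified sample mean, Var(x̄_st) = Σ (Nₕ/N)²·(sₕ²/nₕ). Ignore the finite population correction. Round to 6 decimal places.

N = 20456; Wₕ = Nₕ/N.
school 1: (6948/20456)²·7.2²/499 = 0.011985127
school 2: (4511/20456)²·13.3²/912 = 0.009432193
school 3: (8997/20456)²·6.5²/435 = 0.018788472
Sum = 0.040205792 → 0.040206.

0.040206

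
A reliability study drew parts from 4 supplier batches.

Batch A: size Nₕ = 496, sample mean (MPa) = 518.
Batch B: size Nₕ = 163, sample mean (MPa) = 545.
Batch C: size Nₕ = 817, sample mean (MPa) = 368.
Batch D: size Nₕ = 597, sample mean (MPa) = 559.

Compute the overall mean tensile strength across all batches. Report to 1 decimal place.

472.8

N = 2073; weights Wₕ = Nₕ/N = (0.2393, 0.0786, 0.3941, 0.2880).
x̄_st = Σ Wₕ·x̄ₕ = 0.2393·518 + 0.0786·545 + 0.3941·368 + 0.2880·559 ≈ 472.813...
→ 472.8.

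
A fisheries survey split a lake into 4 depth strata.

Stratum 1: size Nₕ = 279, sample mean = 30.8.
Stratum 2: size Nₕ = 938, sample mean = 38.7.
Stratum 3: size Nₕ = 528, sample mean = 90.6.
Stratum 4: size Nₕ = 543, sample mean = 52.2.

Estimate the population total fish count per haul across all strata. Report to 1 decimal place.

121075.2

Population total = Σ Nₕ·x̄ₕ (each stratum's size times its mean).
279·30.8 + 938·38.7 + 528·90.6 + 543·52.2 = 8593.2 + 36300.6 + 47836.8 + 28344.6 = 121075.2.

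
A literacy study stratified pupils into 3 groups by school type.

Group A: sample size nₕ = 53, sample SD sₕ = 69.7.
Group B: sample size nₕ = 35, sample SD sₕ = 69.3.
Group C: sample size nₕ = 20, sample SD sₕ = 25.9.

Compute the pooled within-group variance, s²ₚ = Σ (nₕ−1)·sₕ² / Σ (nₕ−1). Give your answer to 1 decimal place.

Degrees of freedom: 52 + 34 + 19 = 105.
Σ(nₕ−1)sₕ² = 52·4858.09 + 34·4802.49 + 19·670.81 = 428650.73.
s²ₚ = 428650.73 / 105 = 4082.388... → 4082.4.

4082.4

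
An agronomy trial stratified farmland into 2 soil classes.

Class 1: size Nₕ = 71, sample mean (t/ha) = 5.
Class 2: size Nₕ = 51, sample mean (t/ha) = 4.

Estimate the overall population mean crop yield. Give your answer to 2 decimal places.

N = 122; weights Wₕ = Nₕ/N = (0.5820, 0.4180).
x̄_st = Σ Wₕ·x̄ₕ = 0.5820·5 + 0.4180·4 ≈ 4.5820...
→ 4.58.

4.58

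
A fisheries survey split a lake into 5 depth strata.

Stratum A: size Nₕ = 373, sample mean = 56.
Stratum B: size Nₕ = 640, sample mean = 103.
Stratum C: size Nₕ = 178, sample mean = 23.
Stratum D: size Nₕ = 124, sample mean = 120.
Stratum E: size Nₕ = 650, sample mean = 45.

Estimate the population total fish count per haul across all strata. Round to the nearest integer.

135032

Estimate total by summing Nₕ·x̄ₕ over strata.
373·56 + 640·103 + 178·23 + 124·120 + 650·45 = 20888 + 65920 + 4094 + 14880 + 29250 = 135032.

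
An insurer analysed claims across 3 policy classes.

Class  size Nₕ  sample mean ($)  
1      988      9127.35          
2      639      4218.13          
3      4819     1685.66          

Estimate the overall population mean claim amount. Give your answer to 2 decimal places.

3077.32

N = 6446; weights Wₕ = Nₕ/N = (0.1533, 0.0991, 0.7476).
x̄_st = Σ Wₕ·x̄ₕ = 0.1533·9127.35 + 0.0991·4218.13 + 0.7476·1685.66 ≈ 3077.3196...
→ 3077.32.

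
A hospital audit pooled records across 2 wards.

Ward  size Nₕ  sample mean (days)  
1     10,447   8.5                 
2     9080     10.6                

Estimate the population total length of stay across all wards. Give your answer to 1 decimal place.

1: 10447·8.5 = 88799.5
2: 9080·10.6 = 96248
τ̂ = Σ Nₕx̄ₕ = 185047.5.

185047.5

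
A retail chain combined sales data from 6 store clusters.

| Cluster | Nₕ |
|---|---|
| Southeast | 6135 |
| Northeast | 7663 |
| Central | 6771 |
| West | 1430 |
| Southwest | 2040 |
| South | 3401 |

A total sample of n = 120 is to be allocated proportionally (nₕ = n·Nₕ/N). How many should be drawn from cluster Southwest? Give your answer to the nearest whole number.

9

N = 6135 + 7663 + 6771 + 1430 + 2040 + 3401 = 27440.
n_Southwest = 120·2040/27440 = 8.921... → 9.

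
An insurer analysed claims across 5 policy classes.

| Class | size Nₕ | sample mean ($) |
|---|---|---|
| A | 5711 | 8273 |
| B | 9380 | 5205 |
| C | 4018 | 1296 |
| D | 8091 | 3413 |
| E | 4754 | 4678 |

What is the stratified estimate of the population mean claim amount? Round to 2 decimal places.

4729.65

N = 5711 + 9380 + 4018 + 8091 + 4754 = 31954.
Weight each subgroup mean by Nₕ/N and sum.
Σ Nₕx̄ₕ = 5711·8273 + 9380·5205 + 4018·1296 + 8091·3413 + 4754·4678 = 47247103 + 48822900 + 5207328 + 27614583 + 22239212 = 151131126.
Divide by N: 151131126 / 31954 = 4729.6466... → 4729.65.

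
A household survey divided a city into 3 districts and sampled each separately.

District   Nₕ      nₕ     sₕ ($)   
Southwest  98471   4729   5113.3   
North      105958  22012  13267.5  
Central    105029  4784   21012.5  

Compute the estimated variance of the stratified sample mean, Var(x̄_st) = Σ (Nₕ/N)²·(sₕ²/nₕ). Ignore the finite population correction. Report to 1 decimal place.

12128.5

N = 309458. Term for each stratum: Wₕ²sₕ²/nₕ.
Var(x̄_st) = 559.8175 + 937.5248 + 10631.1272 = 12128.4695 → 12128.5.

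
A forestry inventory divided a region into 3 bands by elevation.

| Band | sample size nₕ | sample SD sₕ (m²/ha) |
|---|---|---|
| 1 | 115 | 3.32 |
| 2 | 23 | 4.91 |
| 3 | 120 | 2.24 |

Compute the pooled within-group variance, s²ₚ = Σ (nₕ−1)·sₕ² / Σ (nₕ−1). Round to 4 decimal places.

9.3491

1: (115−1)·3.32² = 114·11.0224 = 1256.5536
2: (23−1)·4.91² = 22·24.1081 = 530.3782
3: (120−1)·2.24² = 119·5.0176 = 597.0944
Numerator = 2384.0262; denominator = Σ(nₕ−1) = 255.
s²ₚ = 2384.0262/255 = 9.349122... → 9.3491.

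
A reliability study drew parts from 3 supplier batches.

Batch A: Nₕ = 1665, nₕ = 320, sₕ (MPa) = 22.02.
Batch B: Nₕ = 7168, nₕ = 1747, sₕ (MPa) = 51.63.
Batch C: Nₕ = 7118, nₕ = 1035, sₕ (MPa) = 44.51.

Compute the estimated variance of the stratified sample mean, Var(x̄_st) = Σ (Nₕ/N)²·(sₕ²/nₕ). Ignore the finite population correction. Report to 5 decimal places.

0.70580

N = 15951. Term for each stratum: Wₕ²sₕ²/nₕ.
Var(x̄_st) = 0.01650963 + 0.30812824 + 0.38116672 = 0.70580459 → 0.70580.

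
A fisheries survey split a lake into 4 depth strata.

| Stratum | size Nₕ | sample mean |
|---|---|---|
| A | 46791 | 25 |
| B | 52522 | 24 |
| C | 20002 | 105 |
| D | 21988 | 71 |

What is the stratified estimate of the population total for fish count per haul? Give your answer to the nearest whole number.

A: 46791·25 = 1169775
B: 52522·24 = 1260528
C: 20002·105 = 2100210
D: 21988·71 = 1561148
τ̂ = Σ Nₕx̄ₕ = 6091661.

6091661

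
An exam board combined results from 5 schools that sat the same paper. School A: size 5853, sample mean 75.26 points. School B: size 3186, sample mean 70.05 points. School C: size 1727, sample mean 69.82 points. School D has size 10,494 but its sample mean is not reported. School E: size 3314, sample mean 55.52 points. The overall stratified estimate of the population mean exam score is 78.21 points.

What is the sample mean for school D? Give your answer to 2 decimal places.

90.88

N = 5853 + 3186 + 1727 + 10494 + 3314 = 24574.
Overall total = μ·N = 78.21·24574 = 1921932.54.
Subtract the known strata: 5853·75.26 + 3186·70.05 + 1727·69.82 + 3314·55.52 = 968248.5.
Remaining total for school D: 1921932.54 − 968248.5 = 953684.04.
Divide by its size: 953684.04 / 10494 = 90.8790... → 90.88.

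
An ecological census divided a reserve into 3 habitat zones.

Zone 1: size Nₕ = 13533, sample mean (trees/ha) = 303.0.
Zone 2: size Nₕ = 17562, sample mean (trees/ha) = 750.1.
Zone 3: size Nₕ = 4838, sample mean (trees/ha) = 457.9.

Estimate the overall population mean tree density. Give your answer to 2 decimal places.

N = 35933; weights Wₕ = Nₕ/N = (0.3766, 0.4887, 0.1346).
x̄_st = Σ Wₕ·x̄ₕ = 0.3766·303.0 + 0.4887·750.1 + 0.1346·457.9 ≈ 542.3726...
→ 542.37.

542.37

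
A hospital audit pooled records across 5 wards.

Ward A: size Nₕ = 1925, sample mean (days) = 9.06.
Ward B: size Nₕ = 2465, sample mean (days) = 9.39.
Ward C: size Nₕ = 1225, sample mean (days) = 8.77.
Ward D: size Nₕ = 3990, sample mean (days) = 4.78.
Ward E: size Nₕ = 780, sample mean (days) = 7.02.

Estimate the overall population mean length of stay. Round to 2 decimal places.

7.31

N = 1925 + 2465 + 1225 + 3990 + 780 = 10385.
Weight each subgroup mean by Nₕ/N and sum.
Σ Nₕx̄ₕ = 1925·9.06 + 2465·9.39 + 1225·8.77 + 3990·4.78 + 780·7.02 = 17440.5 + 23146.35 + 10743.25 + 19072.2 + 5475.6 = 75877.9.
Divide by N: 75877.9 / 10385 = 7.3065... → 7.31.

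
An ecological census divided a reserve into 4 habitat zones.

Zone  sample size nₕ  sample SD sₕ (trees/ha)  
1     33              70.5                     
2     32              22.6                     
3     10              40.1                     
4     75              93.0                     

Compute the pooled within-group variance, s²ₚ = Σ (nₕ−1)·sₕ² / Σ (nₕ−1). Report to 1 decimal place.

5680.7

1: (33−1)·70.5² = 32·4970.25 = 159048
2: (32−1)·22.6² = 31·510.76 = 15833.56
3: (10−1)·40.1² = 9·1608.01 = 14472.09
4: (75−1)·93.0² = 74·8649 = 640026
Numerator = 829379.65; denominator = Σ(nₕ−1) = 146.
s²ₚ = 829379.65/146 = 5680.683... → 5680.7.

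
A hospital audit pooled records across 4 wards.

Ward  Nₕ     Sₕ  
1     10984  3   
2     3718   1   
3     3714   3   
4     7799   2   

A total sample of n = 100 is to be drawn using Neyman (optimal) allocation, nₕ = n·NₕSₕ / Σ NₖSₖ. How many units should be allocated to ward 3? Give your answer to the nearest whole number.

Σ NₕSₕ = 10984·3 + 3718·1 + 3714·3 + 7799·2 = 63410.
Share for 3: 11142/63410 = 0.17571.
n_3 = 100 × 0.17571 = 17.571... → 18.

18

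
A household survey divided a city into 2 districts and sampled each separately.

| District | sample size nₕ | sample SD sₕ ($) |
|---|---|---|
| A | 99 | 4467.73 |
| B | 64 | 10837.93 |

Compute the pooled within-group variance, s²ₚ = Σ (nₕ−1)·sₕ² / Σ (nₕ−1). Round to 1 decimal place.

A: (99−1)·4467.73² = 98·19960611.3529 = 1956139912.5842
B: (64−1)·10837.93² = 63·117460726.6849 = 7400025781.1487
Numerator = 9356165693.7329; denominator = Σ(nₕ−1) = 161.
s²ₚ = 9356165693.7329/161 = 58112830.396... → 58112830.4.

58112830.4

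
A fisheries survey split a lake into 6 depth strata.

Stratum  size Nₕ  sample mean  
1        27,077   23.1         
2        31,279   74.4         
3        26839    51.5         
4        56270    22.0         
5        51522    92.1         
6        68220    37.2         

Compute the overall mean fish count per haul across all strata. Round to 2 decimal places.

N = 27077 + 31279 + 26839 + 56270 + 51522 + 68220 = 261207.
Weight each subgroup mean by Nₕ/N and sum.
Σ Nₕx̄ₕ = 27077·23.1 + 31279·74.4 + 26839·51.5 + 56270·22.0 + 51522·92.1 + 68220·37.2 = 625478.7 + 2327157.6 + 1382208.5 + 1237940 + 4745176.2 + 2537784 = 12855745.
Divide by N: 12855745 / 261207 = 49.2167... → 49.22.

49.22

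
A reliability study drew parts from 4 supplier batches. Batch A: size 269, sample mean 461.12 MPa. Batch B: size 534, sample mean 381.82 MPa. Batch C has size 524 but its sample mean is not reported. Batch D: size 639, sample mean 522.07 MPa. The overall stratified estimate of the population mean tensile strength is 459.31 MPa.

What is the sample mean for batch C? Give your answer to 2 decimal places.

N = 269 + 534 + 524 + 639 = 1966.
Overall total = μ·N = 459.31·1966 = 903003.46.
Subtract the known strata: 269·461.12 + 534·381.82 + 639·522.07 = 661535.89.
Remaining total for batch C: 903003.46 − 661535.89 = 241467.57.
Divide by its size: 241467.57 / 524 = 460.8160... → 460.82.

460.82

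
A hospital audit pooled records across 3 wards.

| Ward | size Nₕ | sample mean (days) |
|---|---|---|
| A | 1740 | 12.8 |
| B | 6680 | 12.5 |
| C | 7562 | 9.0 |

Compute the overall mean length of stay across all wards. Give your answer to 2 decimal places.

10.88

x̄_st = (Σ Nₕx̄ₕ) / (Σ Nₕ) = (1740·12.8 + 6680·12.5 + 7562·9.0) / 15982
= 173830 / 15982 = 10.8766... → 10.88.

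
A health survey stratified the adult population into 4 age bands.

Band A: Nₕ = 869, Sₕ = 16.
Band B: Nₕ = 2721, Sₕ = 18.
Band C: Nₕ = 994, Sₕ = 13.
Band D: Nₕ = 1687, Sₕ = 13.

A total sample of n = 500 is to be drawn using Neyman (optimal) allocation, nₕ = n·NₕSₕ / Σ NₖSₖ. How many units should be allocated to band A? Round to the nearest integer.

71

Σ NₕSₕ = 869·16 + 2721·18 + 994·13 + 1687·13 = 97735.
Share for A: 13904/97735 = 0.14226.
n_A = 500 × 0.14226 = 71.131... → 71.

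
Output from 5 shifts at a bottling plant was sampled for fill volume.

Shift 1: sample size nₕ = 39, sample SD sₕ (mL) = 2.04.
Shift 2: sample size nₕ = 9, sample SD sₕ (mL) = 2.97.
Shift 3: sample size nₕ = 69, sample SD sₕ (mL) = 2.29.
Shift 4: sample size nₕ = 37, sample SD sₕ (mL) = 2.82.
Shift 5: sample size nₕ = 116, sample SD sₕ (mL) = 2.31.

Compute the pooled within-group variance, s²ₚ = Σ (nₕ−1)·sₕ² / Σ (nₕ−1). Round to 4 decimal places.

Degrees of freedom: 38 + 8 + 68 + 36 + 115 = 265.
Σ(nₕ−1)sₕ² = 38·4.1616 + 8·8.8209 + 68·5.2441 + 36·7.9524 + 115·5.3361 = 1485.2447.
s²ₚ = 1485.2447 / 265 = 5.604697... → 5.6047.

5.6047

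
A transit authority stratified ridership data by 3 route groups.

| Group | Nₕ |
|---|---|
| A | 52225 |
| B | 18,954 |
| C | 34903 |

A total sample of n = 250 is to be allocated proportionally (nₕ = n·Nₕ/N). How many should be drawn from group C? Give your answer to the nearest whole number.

82

Share of group C = 34903/106082 = 0.32902.
Allocate 250 × 0.32902 = 82.255... → 82.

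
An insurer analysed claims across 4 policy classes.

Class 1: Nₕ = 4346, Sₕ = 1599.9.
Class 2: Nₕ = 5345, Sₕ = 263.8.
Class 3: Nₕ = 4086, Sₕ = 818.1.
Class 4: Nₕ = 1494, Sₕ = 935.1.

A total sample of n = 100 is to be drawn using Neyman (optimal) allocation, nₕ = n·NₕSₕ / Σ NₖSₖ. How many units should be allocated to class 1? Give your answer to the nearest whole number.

53

Σ NₕSₕ = 4346·1599.9 + 5345·263.8 + 4086·818.1 + 1494·935.1 = 13102972.4.
Share for 1: 6953165.4/13102972.4 = 0.53066.
n_1 = 100 × 0.53066 = 53.066... → 53.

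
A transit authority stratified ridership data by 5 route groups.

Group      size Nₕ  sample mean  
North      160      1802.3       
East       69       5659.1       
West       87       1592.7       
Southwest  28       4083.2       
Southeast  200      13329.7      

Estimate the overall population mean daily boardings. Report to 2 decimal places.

6613.38

N = 160 + 69 + 87 + 28 + 200 = 544.
Overall mean = Σ (Nₕ/N)·x̄ₕ — weight by population share, not a simple average.
Σ Nₕx̄ₕ = 160·1802.3 + 69·5659.1 + 87·1592.7 + 28·4083.2 + 200·13329.7 = 288368 + 390477.9 + 138564.9 + 114329.6 + 2665940 = 3597680.4.
Divide by N: 3597680.4 / 544 = 6613.3831... → 6613.38.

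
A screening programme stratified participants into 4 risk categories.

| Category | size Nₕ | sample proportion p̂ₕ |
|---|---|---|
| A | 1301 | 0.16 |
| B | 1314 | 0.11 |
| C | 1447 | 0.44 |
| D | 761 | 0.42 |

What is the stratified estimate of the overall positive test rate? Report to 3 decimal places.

N = 1301 + 1314 + 1447 + 761 = 4823.
Overall proportion = Σ (Nₕ/N)·p̂ₕ.
Σ Nₕp̂ₕ = 208.16 + 144.54 + 636.68 + 319.62 = 1309.
1309 / 4823 = 0.27141... → 0.271.

0.271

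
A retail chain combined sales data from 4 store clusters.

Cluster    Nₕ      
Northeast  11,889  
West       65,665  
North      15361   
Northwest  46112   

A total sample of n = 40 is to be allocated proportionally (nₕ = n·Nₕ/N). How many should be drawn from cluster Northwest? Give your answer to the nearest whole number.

13

Share of cluster Northwest = 46112/139027 = 0.33168.
Allocate 40 × 0.33168 = 13.267... → 13.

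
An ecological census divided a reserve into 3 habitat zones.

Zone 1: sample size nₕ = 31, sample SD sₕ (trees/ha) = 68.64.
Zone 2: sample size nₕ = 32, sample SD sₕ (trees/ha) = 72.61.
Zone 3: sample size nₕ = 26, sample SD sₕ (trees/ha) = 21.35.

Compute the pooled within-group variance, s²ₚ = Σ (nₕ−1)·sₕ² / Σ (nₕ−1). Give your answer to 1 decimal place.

3676.5

1: (31−1)·68.64² = 30·4711.4496 = 141343.488
2: (32−1)·72.61² = 31·5272.2121 = 163438.5751
3: (26−1)·21.35² = 25·455.8225 = 11395.5625
Numerator = 316177.6256; denominator = Σ(nₕ−1) = 86.
s²ₚ = 316177.6256/86 = 3676.484... → 3676.5.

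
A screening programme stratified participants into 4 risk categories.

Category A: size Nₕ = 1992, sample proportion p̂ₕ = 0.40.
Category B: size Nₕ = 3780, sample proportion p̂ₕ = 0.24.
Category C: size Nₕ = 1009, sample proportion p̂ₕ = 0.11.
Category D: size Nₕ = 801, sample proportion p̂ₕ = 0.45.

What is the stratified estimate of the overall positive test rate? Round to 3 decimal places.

0.287

N = 1992 + 3780 + 1009 + 801 = 7582.
Overall proportion = Σ (Nₕ/N)·p̂ₕ.
Σ Nₕp̂ₕ = 796.8 + 907.2 + 110.99 + 360.45 = 2175.44.
2175.44 / 7582 = 0.28692... → 0.287.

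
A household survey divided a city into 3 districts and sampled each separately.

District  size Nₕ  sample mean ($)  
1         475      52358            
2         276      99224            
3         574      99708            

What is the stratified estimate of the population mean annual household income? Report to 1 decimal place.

N = 475 + 276 + 574 = 1325.
The stratified mean weights each stratum mean by its population share Nₕ/N.
Σ Nₕx̄ₕ = 475·52358 + 276·99224 + 574·99708 = 24870050 + 27385824 + 57232392 = 109488266.
Divide by N: 109488266 / 1325 = 82632.654... → 82632.7.

82632.7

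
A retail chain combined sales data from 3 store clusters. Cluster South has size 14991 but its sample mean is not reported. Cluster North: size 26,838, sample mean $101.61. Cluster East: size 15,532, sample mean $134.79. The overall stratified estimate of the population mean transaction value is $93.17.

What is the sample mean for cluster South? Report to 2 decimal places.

34.94

N = 14991 + 26838 + 15532 = 57361.
Overall total = μ·N = 93.17·57361 = 5344324.37.
Subtract the known strata: 26838·101.61 + 15532·134.79 = 4820567.46.
Remaining total for cluster South: 5344324.37 − 4820567.46 = 523756.91.
Divide by its size: 523756.91 / 14991 = 34.9381... → 34.94.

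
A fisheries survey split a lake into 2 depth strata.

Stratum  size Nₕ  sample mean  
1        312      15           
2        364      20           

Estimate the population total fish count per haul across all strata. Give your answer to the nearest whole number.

11960

1: 312·15 = 4680
2: 364·20 = 7280
τ̂ = Σ Nₕx̄ₕ = 11960.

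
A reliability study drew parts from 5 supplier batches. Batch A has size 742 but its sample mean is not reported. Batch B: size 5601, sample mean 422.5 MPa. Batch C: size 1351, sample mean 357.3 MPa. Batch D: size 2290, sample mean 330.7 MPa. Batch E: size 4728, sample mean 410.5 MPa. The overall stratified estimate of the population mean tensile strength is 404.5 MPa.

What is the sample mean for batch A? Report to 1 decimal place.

N = 742 + 5601 + 1351 + 2290 + 4728 = 14712.
Overall total = μ·N = 404.5·14712 = 5951004.
Subtract the known strata: 5601·422.5 + 1351·357.3 + 2290·330.7 + 4728·410.5 = 5547281.8.
Remaining total for batch A: 5951004 − 5547281.8 = 403722.2.
Divide by its size: 403722.2 / 742 = 544.1 → 544.1.

544.1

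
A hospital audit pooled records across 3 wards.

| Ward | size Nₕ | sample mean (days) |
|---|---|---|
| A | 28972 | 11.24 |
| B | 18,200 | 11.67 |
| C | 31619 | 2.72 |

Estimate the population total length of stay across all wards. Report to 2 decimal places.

Estimate total by summing Nₕ·x̄ₕ over strata.
28972·11.24 + 18200·11.67 + 31619·2.72 = 325645.28 + 212394 + 86003.68 = 624042.96.

624042.96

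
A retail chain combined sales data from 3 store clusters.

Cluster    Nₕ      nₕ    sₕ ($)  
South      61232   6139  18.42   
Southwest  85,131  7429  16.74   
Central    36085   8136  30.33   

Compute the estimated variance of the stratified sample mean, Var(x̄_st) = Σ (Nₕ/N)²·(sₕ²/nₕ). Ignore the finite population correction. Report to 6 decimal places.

0.018861

N = 182448; Wₕ = Nₕ/N.
cluster South: (61232/182448)²·18.42²/6139 = 0.006225300
cluster Southwest: (85131/182448)²·16.74²/7429 = 0.008212546
cluster Central: (36085/182448)²·30.33²/8136 = 0.004422920
Sum = 0.018860766 → 0.018861.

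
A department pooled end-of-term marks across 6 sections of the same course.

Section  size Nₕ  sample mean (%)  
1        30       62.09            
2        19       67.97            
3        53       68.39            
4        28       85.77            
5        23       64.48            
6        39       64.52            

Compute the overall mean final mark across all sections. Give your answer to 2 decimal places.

x̄_st = (Σ Nₕx̄ₕ) / (Σ Nₕ) = (30·62.09 + 19·67.97 + 53·68.39 + 28·85.77 + 23·64.48 + 39·64.52) / 192
= 13179.68 / 192 = 68.6442... → 68.64.

68.64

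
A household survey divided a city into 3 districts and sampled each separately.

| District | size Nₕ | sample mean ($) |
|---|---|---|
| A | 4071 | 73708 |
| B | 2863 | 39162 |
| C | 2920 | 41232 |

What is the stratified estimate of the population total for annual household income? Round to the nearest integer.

Estimate total by summing Nₕ·x̄ₕ over strata.
4071·73708 + 2863·39162 + 2920·41232 = 300065268 + 112120806 + 120397440 = 532583514.

532583514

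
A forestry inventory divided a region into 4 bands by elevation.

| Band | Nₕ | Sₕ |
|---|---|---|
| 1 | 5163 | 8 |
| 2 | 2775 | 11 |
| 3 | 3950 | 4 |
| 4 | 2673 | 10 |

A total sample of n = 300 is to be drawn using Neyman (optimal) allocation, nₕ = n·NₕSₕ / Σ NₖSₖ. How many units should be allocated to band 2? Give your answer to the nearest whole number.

80

1: NₕSₕ = 5163·8 = 41304
2: NₕSₕ = 2775·11 = 30525
3: NₕSₕ = 3950·4 = 15800
4: NₕSₕ = 2673·10 = 26730
Σ NₕSₕ = 114359.
n_2 = 300·30525/114359 = 80.077... → 80.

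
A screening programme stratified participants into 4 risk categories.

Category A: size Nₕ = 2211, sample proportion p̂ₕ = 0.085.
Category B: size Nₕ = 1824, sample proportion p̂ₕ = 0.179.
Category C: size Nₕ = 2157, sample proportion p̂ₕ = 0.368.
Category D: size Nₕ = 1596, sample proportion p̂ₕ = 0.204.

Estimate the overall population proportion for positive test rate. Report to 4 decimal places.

N = 2211 + 1824 + 2157 + 1596 = 7788.
Overall proportion = Σ (Nₕ/N)·p̂ₕ.
Σ Nₕp̂ₕ = 187.935 + 326.496 + 793.776 + 325.584 = 1633.791.
1633.791 / 7788 = 0.209783... → 0.2098.

0.2098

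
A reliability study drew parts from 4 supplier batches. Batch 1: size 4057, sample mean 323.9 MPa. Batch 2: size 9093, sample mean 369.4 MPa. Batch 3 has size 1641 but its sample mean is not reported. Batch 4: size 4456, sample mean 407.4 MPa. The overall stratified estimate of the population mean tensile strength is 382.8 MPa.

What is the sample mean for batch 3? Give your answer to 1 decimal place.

535.9

N = 4057 + 9093 + 1641 + 4456 = 19247.
Overall total = μ·N = 382.8·19247 = 7367751.6.
Subtract the known strata: 4057·323.9 + 9093·369.4 + 4456·407.4 = 6488390.9.
Remaining total for batch 3: 7367751.6 − 6488390.9 = 879360.7.
Divide by its size: 879360.7 / 1641 = 535.869... → 535.9.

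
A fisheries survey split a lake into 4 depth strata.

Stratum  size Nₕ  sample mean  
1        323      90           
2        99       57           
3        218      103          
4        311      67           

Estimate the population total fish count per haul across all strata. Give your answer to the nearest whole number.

Population total = Σ Nₕ·x̄ₕ (each stratum's size times its mean).
323·90 + 99·57 + 218·103 + 311·67 = 29070 + 5643 + 22454 + 20837 = 78004.

78004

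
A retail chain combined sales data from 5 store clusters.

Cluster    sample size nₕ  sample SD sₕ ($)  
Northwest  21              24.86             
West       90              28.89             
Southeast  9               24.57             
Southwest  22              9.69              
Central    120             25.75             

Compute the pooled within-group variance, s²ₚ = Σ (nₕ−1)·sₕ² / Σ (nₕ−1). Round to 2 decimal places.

Degrees of freedom: 20 + 89 + 8 + 21 + 119 = 257.
Σ(nₕ−1)sₕ² = 20·618.0196 + 89·834.6321 + 8·603.6849 + 21·93.8961 + 119·663.0625 = 172348.3837.
s²ₚ = 172348.3837 / 257 = 670.6163... → 670.62.

670.62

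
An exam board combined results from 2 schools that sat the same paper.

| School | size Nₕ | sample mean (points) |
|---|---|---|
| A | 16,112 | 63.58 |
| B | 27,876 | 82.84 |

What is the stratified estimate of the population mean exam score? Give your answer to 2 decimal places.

75.79

x̄_st = (Σ Nₕx̄ₕ) / (Σ Nₕ) = (16112·63.58 + 27876·82.84) / 43988
= 3333648.8 / 43988 = 75.7854... → 75.79.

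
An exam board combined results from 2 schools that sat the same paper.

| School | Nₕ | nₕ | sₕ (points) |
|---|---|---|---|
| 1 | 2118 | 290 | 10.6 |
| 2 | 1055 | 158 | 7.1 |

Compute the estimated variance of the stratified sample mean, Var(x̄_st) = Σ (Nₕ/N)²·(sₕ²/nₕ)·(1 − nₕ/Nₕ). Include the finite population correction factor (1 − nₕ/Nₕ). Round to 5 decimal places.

N = 3173; Wₕ = Nₕ/N.
school 1: (2118/3173)²·10.6²/290·(1 − 290/2118) = 0.14899639
school 2: (1055/3173)²·7.1²/158·(1 − 158/1055) = 0.02998916
Sum = 0.17898555 → 0.17899.

0.17899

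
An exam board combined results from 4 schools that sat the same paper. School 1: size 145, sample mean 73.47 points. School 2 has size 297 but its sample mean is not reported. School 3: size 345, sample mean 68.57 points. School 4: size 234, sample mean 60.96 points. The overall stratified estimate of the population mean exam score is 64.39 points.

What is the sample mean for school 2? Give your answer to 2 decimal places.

57.80

N = 145 + 297 + 345 + 234 = 1021.
Overall total = μ·N = 64.39·1021 = 65742.19.
Subtract the known strata: 145·73.47 + 345·68.57 + 234·60.96 = 48574.44.
Remaining total for school 2: 65742.19 − 48574.44 = 17167.75.
Divide by its size: 17167.75 / 297 = 57.8039... → 57.80.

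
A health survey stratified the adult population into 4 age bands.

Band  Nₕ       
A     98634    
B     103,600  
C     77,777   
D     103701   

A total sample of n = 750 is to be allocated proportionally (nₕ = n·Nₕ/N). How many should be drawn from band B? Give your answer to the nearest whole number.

202

N = 98634 + 103600 + 77777 + 103701 = 383712.
n_B = 750·103600/383712 = 202.496... → 202.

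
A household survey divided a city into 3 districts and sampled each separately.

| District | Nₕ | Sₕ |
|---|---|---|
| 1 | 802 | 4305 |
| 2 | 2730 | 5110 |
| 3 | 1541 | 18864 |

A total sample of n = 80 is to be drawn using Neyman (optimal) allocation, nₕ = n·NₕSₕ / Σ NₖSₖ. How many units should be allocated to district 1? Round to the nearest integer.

6

Σ NₕSₕ = 802·4305 + 2730·5110 + 1541·18864 = 46472334.
Share for 1: 3452610/46472334 = 0.07429.
n_1 = 80 × 0.07429 = 5.944... → 6.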